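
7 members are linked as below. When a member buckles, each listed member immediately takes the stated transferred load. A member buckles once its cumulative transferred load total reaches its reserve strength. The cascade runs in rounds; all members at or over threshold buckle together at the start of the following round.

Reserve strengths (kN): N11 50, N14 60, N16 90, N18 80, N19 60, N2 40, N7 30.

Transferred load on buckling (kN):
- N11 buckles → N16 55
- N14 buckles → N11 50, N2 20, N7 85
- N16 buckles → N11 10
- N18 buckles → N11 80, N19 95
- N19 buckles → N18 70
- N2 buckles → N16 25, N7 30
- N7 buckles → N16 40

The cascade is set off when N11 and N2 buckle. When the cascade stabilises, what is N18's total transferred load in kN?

Round 1 — N11, N2 buckle (initial).
  N16: +55+25 → 80 < 90
  N7: +30 → 30 ≥ 30
Round 2 — N7 buckles.
  N16: +40 → 120 ≥ 90
Round 3 — N16 buckles.
No further bucklings.

0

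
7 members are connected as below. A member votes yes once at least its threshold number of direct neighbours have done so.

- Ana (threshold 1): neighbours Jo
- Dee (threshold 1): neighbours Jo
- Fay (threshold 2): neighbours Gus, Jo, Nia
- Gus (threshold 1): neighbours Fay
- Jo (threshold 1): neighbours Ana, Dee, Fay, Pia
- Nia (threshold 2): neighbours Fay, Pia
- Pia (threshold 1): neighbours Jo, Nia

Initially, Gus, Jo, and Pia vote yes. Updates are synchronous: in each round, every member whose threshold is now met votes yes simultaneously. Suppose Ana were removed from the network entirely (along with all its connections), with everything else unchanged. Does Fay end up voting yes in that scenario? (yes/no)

yes

With Ana removed:
Round 1 — Gus, Jo, Pia vote yes (initial).
Round 2 — checking thresholds:
  Dee: 1 of 1 neighbours ≥ 1, votes yes.
  Fay: 2 of 3 neighbours ≥ 2, votes yes.
  Nia: 1 of 2 neighbours < 2, holds.
Round 3 — checking thresholds:
  Nia: 2 of 2 neighbours ≥ 2, votes yes.
Round 4 — no new yes votes; cascade stops.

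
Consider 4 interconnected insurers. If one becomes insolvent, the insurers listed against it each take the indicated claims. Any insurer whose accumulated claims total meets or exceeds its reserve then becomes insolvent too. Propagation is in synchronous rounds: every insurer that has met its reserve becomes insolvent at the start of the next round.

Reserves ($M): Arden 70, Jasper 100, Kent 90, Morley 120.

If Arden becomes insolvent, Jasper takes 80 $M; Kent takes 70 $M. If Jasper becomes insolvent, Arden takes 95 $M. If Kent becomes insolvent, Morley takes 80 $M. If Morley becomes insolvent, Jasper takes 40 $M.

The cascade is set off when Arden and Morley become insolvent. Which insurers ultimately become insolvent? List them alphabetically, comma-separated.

Arden, Jasper, Morley

Round 1 — Arden, Morley become insolvent (initial).
  Jasper: +80+40 → 120 ≥ 100
  Kent: +70 → 70 < 90
Round 2 — Jasper becomes insolvent.
No further insolvencies.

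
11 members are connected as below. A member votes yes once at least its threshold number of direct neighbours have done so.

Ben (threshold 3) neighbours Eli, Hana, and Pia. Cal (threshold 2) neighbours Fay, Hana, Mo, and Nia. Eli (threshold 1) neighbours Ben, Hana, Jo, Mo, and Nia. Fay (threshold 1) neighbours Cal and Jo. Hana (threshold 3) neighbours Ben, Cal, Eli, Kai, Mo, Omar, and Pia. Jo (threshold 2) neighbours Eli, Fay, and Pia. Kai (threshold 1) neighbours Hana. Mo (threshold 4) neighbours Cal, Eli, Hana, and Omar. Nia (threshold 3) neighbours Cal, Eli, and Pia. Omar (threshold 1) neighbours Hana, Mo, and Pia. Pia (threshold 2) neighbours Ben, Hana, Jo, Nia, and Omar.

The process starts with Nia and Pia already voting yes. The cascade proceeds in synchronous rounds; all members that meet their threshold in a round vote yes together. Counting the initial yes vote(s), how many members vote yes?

11

Round 1 — Nia, Pia vote yes (initial).
Round 2 — checking thresholds:
  Ben: 1 of 3 neighbours < 3, below threshold.
  Cal: 1 of 4 neighbours < 2, below threshold.
  Eli: 1 of 5 neighbours ≥ 1, votes yes.
  Hana: 1 of 7 neighbours < 3, below threshold.
  Jo: 1 of 3 neighbours < 2, below threshold.
  Omar: 1 of 3 neighbours ≥ 1, votes yes.
Round 3 — checking thresholds:
  Ben: 2 of 3 neighbours < 3, below threshold.
  Cal: 1 of 4 neighbours < 2, below threshold.
  Hana: 3 of 7 neighbours ≥ 3, votes yes.
  Jo: 2 of 3 neighbours ≥ 2, votes yes.
  Mo: 2 of 4 neighbours < 4, below threshold.
Round 4 — checking thresholds:
  Ben: 3 of 3 neighbours ≥ 3, votes yes.
  Cal: 2 of 4 neighbours ≥ 2, votes yes.
  Fay: 1 of 2 neighbours ≥ 1, votes yes.
  Kai: 1 of 1 neighbours ≥ 1, votes yes.
  Mo: 3 of 4 neighbours < 4, below threshold.
Round 5 — checking thresholds:
  Mo: 4 of 4 neighbours ≥ 4, votes yes.
Round 6 — no new yes votes; cascade stops.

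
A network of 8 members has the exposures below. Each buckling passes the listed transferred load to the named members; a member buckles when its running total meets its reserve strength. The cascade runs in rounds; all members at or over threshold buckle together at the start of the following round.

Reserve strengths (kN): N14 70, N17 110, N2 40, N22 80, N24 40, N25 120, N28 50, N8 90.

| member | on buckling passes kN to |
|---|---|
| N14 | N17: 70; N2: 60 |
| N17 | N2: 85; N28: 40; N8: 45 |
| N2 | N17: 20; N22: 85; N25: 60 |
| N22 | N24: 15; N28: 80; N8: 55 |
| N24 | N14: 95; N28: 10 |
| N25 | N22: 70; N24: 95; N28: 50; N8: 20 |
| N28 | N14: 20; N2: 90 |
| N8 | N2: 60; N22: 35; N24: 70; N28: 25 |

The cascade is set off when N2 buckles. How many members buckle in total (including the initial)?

3

Round 1 — N2 buckles (initial).
  N17: +20 → 20 < 110
  N22: +85 → 85 ≥ 80
  N25: +60 → 60 < 120
Round 2 — N22 buckles.
  N24: +15 → 15 < 40
  N28: +80 → 80 ≥ 50
  N8: +55 → 55 < 90
Round 3 — N28 buckles.
  N14: +20 → 20 < 70
No further bucklings.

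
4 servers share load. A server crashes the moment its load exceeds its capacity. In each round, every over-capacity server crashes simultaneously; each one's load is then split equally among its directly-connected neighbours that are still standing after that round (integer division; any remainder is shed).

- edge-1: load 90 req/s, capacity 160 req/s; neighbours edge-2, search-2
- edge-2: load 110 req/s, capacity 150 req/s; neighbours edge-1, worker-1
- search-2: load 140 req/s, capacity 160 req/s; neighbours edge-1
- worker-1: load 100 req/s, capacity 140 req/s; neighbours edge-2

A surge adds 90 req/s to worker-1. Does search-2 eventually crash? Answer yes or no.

yes

Round 1 — worker-1 at 190 > 140. worker-1 crashes.
  worker-1 sheds 190 req/s to edge-2: 190 each.
    edge-2: 110+190 = 300 > 150
Round 2 — edge-2 crashes.
  edge-2 sheds 300 req/s to edge-1: 300 each.
    edge-1: 90+300 = 390 > 160
Round 3 — edge-1 crashes.
  edge-1 sheds 390 req/s to search-2: 390 each.
    search-2: 140+390 = 530 > 160
Round 4 — search-2 crashes.
  search-2 sheds 530 req/s: no online neighbours, lost.
No further crashes.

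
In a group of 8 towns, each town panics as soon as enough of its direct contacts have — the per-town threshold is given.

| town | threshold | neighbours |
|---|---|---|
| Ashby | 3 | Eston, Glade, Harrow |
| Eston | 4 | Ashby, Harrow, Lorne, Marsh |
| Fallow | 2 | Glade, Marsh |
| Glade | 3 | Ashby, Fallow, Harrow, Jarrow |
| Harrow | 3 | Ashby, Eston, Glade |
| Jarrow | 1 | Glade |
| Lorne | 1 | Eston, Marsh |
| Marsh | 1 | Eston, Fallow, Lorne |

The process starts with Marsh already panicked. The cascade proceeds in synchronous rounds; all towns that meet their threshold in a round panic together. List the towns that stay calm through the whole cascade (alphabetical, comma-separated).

Ashby, Eston, Fallow, Glade, Harrow, Jarrow

Round 1 — Marsh panics (initial).
Round 2 — checking thresholds:
  Eston: 1 of 4 neighbours < 4, below threshold.
  Fallow: 1 of 2 neighbours < 2, below threshold.
  Lorne: 1 of 2 neighbours ≥ 1, panics.
Round 3 — no new panics; cascade stops.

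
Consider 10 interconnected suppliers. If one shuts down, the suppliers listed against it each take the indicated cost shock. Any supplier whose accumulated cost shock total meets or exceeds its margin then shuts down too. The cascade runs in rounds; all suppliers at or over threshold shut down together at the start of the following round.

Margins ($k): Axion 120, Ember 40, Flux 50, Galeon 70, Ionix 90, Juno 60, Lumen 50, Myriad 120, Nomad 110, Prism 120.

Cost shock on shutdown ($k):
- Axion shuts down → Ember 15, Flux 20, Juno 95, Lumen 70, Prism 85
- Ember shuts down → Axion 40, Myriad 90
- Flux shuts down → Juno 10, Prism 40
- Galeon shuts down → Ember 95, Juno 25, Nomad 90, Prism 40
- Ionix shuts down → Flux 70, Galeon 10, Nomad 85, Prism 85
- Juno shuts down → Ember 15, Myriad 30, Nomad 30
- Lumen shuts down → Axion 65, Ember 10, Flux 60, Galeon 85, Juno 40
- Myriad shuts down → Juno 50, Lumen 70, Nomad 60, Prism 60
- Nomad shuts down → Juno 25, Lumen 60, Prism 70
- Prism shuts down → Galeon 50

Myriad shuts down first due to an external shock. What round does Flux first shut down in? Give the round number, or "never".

Round 1 — Myriad shuts down (initial).
  Juno: +50 → 50 < 60
  Lumen: +70 → 70 ≥ 50
  Nomad: +60 → 60 < 110
  Prism: +60 → 60 < 120
Round 2 — Lumen shuts down.
  Axion: +65 → 65 < 120
  Ember: +10 → 10 < 40
  Flux: +60 → 60 ≥ 50
  Galeon: +85 → 85 ≥ 70
  Juno: +40 → 90 ≥ 60
Round 3 — Flux, Galeon, Juno shut down.
  Ember: +95+15 → 120 ≥ 40
  Nomad: +90+30 → 180 ≥ 110
  Prism: +40+40 → 140 ≥ 120
Round 4 — Ember, Nomad, Prism shut down.
  Axion: +40 → 105 < 120
No further shutdowns.

3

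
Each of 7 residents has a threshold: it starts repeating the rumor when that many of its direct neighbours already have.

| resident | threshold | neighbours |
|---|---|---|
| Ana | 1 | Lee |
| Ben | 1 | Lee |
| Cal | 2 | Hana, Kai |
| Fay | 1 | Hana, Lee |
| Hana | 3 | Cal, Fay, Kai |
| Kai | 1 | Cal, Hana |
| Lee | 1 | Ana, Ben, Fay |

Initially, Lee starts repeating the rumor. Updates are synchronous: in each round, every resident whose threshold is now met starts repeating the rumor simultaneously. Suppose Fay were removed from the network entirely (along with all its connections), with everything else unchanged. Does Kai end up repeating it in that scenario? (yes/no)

With Fay removed:
Round 1 — Lee starts repeating the rumor (initial).
Round 2 — checking thresholds:
  Ana: 1 of 1 neighbours ≥ 1, starts repeating the rumor.
  Ben: 1 of 1 neighbours ≥ 1, starts repeating the rumor.
Round 3 — no new spreads; cascade stops.

no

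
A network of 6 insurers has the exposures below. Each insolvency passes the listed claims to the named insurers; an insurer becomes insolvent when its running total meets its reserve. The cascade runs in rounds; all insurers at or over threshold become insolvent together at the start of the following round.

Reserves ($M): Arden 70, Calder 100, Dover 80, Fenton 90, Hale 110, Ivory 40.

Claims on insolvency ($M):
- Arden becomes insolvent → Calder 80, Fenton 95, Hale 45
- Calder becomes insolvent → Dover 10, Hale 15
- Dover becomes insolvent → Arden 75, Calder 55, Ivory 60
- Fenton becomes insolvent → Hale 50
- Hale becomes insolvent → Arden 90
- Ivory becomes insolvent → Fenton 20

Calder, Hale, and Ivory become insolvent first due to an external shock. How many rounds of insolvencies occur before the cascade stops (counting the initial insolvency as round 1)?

3

Round 1 — Calder, Hale, Ivory become insolvent (initial).
  Arden: +90 → 90 ≥ 70
  Dover: +10 → 10 < 80
  Fenton: +20 → 20 < 90
Round 2 — Arden becomes insolvent.
  Fenton: +95 → 115 ≥ 90
Round 3 — Fenton becomes insolvent.
No further insolvencies.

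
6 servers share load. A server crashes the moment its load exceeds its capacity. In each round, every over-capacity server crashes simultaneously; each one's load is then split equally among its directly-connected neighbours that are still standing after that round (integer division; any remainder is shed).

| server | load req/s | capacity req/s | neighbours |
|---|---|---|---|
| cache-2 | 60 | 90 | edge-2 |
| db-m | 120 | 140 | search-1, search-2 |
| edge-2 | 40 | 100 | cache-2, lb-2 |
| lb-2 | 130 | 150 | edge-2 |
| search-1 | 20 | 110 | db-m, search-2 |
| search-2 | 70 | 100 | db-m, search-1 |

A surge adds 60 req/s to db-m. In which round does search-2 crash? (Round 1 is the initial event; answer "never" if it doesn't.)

Round 1 — db-m at 180 > 140. db-m crashes.
  db-m sheds 180 req/s to search-1, search-2: 90 each.
    search-1: 20+90 = 110 ≤ 110
    search-2: 70+90 = 160 > 100
Round 2 — search-2 crashes.
  search-2 sheds 160 req/s to search-1: 160 each.
    search-1: 110+160 = 270 > 110
Round 3 — search-1 crashes.
  search-1 sheds 270 req/s: no online neighbours, lost.
No further crashes.

2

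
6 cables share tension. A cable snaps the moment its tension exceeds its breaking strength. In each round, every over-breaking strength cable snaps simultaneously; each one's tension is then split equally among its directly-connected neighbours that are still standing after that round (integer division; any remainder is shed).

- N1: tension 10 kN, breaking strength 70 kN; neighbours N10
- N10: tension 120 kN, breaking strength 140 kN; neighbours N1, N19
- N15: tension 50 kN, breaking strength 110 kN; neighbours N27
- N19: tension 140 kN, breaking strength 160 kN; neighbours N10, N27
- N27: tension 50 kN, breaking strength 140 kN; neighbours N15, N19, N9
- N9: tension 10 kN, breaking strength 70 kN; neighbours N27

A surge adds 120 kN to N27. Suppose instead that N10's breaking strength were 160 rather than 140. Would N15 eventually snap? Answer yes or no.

With N10's breaking strength at 160:
Round 1 — N27 at 170 > 140. N27 snaps.
  N27 sheds 170 kN to N15, N19, N9: 56 each (2 lost).
    N15: 50+56 = 106 ≤ 110
    N19: 140+56 = 196 > 160
    N9: 10+56 = 66 ≤ 70
Round 2 — N19 snaps.
  N19 sheds 196 kN to N10: 196 each.
    N10: 120+196 = 316 > 160
Round 3 — N10 snaps.
  N10 sheds 316 kN to N1: 316 each.
    N1: 10+316 = 326 > 70
Round 4 — N1 snaps.
  N1 sheds 326 kN: no online neighbours, lost.
No further breaks.

no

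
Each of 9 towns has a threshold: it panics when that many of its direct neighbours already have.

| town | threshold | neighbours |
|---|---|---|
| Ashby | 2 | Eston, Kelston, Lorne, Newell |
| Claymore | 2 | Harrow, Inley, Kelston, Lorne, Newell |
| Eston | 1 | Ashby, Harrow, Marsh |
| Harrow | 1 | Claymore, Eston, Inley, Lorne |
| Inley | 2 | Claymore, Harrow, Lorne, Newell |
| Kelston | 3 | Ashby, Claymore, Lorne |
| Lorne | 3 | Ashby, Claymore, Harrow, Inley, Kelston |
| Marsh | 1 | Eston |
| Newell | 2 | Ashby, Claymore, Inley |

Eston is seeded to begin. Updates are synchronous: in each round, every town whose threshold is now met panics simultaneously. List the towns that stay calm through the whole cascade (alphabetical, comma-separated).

Round 1 — Eston panics (initial).
Round 2 — checking thresholds:
  Ashby: 1 of 4 neighbours < 2, holds.
  Harrow: 1 of 4 neighbours ≥ 1, panics.
  Marsh: 1 of 1 neighbours ≥ 1, panics.
Round 3 — no new panics; cascade stops.

Ashby, Claymore, Inley, Kelston, Lorne, Newell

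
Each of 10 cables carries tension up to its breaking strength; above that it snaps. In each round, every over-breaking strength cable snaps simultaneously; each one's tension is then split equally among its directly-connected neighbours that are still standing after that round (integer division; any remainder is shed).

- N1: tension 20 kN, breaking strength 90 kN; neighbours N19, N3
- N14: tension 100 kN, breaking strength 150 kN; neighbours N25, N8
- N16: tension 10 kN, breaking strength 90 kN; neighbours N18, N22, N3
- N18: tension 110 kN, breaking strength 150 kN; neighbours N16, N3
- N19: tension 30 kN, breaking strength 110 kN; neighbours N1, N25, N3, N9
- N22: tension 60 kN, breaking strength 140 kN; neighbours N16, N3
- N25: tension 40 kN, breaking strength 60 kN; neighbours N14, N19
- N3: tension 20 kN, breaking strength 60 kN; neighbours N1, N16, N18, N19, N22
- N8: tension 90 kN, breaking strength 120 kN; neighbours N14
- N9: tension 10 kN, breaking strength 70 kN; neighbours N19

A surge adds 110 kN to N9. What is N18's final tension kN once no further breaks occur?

Round 1 — N9 at 120 > 70. N9 snaps.
  N9 sheds 120 kN to N19: 120 each.
    N19: 30+120 = 150 > 110
Round 2 — N19 snaps.
  N19 sheds 150 kN to N1, N25, N3: 50 each.
    N1: 20+50 = 70 ≤ 90
    N25: 40+50 = 90 > 60
    N3: 20+50 = 70 > 60
Round 3 — N25, N3 snap.
  N25 sheds 90 kN to N14: 90 each.
    N14: 100+90 = 190 > 150
  N3 sheds 70 kN to N1, N16, N18, N22: 17 each (2 lost).
    N1: 70+17 = 87 ≤ 90
    N16: 10+17 = 27 ≤ 90
    N18: 110+17 = 127 ≤ 150
    N22: 60+17 = 77 ≤ 140
Round 4 — N14 snaps.
  N14 sheds 190 kN to N8: 190 each.
    N8: 90+190 = 280 > 120
Round 5 — N8 snaps.
  N8 sheds 280 kN: no online neighbours, lost.
No further breaks.

127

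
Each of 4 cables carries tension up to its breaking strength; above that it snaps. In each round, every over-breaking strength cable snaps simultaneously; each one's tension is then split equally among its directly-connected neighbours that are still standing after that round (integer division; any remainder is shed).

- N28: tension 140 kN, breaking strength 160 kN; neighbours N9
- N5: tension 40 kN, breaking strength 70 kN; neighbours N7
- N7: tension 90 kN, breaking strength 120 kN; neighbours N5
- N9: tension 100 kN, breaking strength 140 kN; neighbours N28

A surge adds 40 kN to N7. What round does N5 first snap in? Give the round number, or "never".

Round 1 — N7 at 130 > 120. N7 snaps.
  N7 sheds 130 kN to N5: 130 each.
    N5: 40+130 = 170 > 70
Round 2 — N5 snaps.
  N5 sheds 170 kN: no online neighbours, lost.
No further breaks.

2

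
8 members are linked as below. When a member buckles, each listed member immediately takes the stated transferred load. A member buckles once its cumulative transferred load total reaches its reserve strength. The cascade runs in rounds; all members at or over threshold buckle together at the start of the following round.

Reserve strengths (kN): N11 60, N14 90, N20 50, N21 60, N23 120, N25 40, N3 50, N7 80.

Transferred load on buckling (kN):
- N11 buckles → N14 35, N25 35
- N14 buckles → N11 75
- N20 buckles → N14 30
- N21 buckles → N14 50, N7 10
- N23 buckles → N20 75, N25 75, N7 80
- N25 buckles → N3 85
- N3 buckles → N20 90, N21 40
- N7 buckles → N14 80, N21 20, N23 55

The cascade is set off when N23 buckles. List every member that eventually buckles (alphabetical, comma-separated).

N11, N14, N20, N21, N23, N25, N3, N7

Round 1 — N23 buckles (initial).
  N20: +75 → 75 ≥ 50
  N25: +75 → 75 ≥ 40
  N7: +80 → 80 ≥ 80
Round 2 — N20, N25, N7 buckle.
  N14: +30+80 → 110 ≥ 90
  N21: +20 → 20 < 60
  N3: +85 → 85 ≥ 50
Round 3 — N14, N3 buckle.
  N11: +75 → 75 ≥ 60
  N21: +40 → 60 ≥ 60
Round 4 — N11, N21 buckle.
No further bucklings.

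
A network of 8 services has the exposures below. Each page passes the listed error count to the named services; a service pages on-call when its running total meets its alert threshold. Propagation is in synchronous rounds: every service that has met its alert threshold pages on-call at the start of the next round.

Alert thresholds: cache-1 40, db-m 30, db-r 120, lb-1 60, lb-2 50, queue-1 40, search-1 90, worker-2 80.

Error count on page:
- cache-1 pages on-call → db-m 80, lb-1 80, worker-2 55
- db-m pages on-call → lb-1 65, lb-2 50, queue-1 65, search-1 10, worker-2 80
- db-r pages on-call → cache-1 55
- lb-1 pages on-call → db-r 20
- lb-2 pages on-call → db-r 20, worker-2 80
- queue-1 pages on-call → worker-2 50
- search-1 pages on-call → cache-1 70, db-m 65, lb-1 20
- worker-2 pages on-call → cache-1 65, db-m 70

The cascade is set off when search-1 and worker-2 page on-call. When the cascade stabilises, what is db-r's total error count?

40

Round 1 — search-1, worker-2 page on-call (initial).
  cache-1: +70+65 → 135 ≥ 40
  db-m: +65+70 → 135 ≥ 30
  lb-1: +20 → 20 < 60
Round 2 — cache-1, db-m page on-call.
  lb-1: +80+65 → 165 ≥ 60
  lb-2: +50 → 50 ≥ 50
  queue-1: +65 → 65 ≥ 40
Round 3 — lb-1, lb-2, queue-1 page on-call.
  db-r: +20+20 → 40 < 120
No further pages.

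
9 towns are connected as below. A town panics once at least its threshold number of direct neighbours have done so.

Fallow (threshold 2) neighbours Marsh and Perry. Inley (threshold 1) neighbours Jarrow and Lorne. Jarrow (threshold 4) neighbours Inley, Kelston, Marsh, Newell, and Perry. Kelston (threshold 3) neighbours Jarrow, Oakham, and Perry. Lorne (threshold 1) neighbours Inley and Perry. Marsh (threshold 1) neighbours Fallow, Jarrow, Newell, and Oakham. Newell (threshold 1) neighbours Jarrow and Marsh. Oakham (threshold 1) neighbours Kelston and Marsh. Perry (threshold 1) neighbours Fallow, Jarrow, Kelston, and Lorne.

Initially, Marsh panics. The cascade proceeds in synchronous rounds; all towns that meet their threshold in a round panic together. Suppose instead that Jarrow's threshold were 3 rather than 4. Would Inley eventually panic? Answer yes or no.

With Jarrow's threshold at 3:
Round 1 — Marsh panics (initial).
Round 2 — checking thresholds:
  Fallow: 1 of 2 neighbours < 2, not yet.
  Jarrow: 1 of 5 neighbours < 3, not yet.
  Newell: 1 of 2 neighbours ≥ 1, panics.
  Oakham: 1 of 2 neighbours ≥ 1, panics.
Round 3 — no new panics; cascade stops.

no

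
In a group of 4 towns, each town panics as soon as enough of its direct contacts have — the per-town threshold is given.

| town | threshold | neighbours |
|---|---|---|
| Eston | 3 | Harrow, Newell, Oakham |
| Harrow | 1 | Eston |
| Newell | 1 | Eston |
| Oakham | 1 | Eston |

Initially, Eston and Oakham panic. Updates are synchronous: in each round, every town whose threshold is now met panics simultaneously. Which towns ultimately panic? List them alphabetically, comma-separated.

Round 1 — Eston, Oakham panic (initial).
Round 2 — checking thresholds:
  Harrow: 1 of 1 neighbours ≥ 1, panics.
  Newell: 1 of 1 neighbours ≥ 1, panics.
Round 3 — no new panics; cascade stops.

Eston, Harrow, Newell, Oakham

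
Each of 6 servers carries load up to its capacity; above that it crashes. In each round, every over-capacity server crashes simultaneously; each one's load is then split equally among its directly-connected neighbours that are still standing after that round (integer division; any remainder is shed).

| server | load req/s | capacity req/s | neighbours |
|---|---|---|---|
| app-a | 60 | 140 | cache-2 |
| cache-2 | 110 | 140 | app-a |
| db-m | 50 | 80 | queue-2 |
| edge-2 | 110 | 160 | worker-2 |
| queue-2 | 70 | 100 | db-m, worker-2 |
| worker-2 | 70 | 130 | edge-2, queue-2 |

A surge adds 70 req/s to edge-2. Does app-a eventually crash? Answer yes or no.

Round 1 — edge-2 at 180 > 160. edge-2 crashes.
  edge-2 sheds 180 req/s to worker-2: 180 each.
    worker-2: 70+180 = 250 > 130
Round 2 — worker-2 crashes.
  worker-2 sheds 250 req/s to queue-2: 250 each.
    queue-2: 70+250 = 320 > 100
Round 3 — queue-2 crashes.
  queue-2 sheds 320 req/s to db-m: 320 each.
    db-m: 50+320 = 370 > 80
Round 4 — db-m crashes.
  db-m sheds 370 req/s: no online neighbours, lost.
No further crashes.

no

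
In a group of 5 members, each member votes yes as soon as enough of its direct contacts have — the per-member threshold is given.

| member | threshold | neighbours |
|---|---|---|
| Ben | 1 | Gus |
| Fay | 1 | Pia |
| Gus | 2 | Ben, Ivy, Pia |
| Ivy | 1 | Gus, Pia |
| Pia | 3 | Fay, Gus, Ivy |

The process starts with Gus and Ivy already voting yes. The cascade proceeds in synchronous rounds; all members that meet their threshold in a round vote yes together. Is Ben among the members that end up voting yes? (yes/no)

yes

Round 1 — Gus, Ivy vote yes (initial).
Round 2 — checking thresholds:
  Ben: 1 of 1 neighbours ≥ 1, votes yes.
  Pia: 2 of 3 neighbours < 3, holds.
Round 3 — no new yes votes; cascade stops.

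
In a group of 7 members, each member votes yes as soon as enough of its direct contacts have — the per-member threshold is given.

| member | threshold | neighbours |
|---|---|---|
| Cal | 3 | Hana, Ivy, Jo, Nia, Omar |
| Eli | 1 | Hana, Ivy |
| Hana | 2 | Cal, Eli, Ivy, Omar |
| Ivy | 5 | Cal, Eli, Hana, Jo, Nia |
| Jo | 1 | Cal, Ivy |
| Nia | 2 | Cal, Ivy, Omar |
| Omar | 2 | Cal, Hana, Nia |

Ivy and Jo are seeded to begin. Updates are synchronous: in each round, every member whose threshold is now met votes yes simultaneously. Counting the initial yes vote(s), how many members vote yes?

Round 1 — Ivy, Jo vote yes (initial).
Round 2 — checking thresholds:
  Cal: 2 of 5 neighbours < 3, below threshold.
  Eli: 1 of 2 neighbours ≥ 1, votes yes.
  Hana: 1 of 4 neighbours < 2, below threshold.
  Nia: 1 of 3 neighbours < 2, below threshold.
Round 3 — checking thresholds:
  Cal: 2 of 5 neighbours < 3, below threshold.
  Hana: 2 of 4 neighbours ≥ 2, votes yes.
  Nia: 1 of 3 neighbours < 2, below threshold.
Round 4 — checking thresholds:
  Cal: 3 of 5 neighbours ≥ 3, votes yes.
  Nia: 1 of 3 neighbours < 2, below threshold.
  Omar: 1 of 3 neighbours < 2, below threshold.
Round 5 — checking thresholds:
  Nia: 2 of 3 neighbours ≥ 2, votes yes.
  Omar: 2 of 3 neighbours ≥ 2, votes yes.
Round 6 — no new yes votes; cascade stops.

7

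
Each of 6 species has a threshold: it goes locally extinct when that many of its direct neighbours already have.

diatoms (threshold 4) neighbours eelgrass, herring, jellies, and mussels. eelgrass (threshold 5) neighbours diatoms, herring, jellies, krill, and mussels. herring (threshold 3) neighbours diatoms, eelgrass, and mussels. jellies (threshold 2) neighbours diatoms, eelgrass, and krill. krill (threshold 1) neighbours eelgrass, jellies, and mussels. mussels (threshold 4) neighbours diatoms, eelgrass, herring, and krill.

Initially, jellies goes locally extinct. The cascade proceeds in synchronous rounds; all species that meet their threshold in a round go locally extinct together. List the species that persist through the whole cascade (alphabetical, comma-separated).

Round 1 — jellies goes locally extinct (initial).
Round 2 — checking thresholds:
  diatoms: 1 of 4 neighbours < 4, holds.
  eelgrass: 1 of 5 neighbours < 5, holds.
  krill: 1 of 3 neighbours ≥ 1, goes locally extinct.
Round 3 — no new extinctions; cascade stops.

diatoms, eelgrass, herring, mussels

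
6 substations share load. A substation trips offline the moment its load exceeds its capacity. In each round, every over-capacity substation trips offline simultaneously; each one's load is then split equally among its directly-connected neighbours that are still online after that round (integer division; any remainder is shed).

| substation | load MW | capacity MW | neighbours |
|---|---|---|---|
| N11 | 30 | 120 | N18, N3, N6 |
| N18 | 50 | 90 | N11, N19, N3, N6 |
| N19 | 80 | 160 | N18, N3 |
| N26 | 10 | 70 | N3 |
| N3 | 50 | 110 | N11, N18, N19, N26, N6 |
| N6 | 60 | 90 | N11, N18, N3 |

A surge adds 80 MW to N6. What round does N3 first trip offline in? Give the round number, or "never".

Round 1 — N6 at 140 > 90. N6 trips offline.
  N6 sheds 140 MW to N11, N18, N3: 46 each (2 lost).
    N11: 30+46 = 76 ≤ 120
    N18: 50+46 = 96 > 90
    N3: 50+46 = 96 ≤ 110
Round 2 — N18 trips offline.
  N18 sheds 96 MW to N11, N19, N3: 32 each.
    N11: 76+32 = 108 ≤ 120
    N19: 80+32 = 112 ≤ 160
    N3: 96+32 = 128 > 110
Round 3 — N3 trips offline.
  N3 sheds 128 MW to N11, N19, N26: 42 each (2 lost).
    N11: 108+42 = 150 > 120
    N19: 112+42 = 154 ≤ 160
    N26: 10+42 = 52 ≤ 70
Round 4 — N11 trips offline.
  N11 sheds 150 MW: no online neighbours, lost.
No further trips.

3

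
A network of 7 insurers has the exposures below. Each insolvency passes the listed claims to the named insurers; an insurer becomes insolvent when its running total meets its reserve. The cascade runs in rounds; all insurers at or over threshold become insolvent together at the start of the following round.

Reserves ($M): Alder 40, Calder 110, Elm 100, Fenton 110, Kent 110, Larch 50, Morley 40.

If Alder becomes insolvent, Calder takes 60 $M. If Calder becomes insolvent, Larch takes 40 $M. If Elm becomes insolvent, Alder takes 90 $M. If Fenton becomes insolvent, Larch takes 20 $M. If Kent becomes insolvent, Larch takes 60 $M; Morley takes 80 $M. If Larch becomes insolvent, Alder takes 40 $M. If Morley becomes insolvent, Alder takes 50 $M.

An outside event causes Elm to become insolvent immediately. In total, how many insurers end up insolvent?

2

Round 1 — Elm becomes insolvent (initial).
  Alder: +90 → 90 ≥ 40
Round 2 — Alder becomes insolvent.
  Calder: +60 → 60 < 110
No further insolvencies.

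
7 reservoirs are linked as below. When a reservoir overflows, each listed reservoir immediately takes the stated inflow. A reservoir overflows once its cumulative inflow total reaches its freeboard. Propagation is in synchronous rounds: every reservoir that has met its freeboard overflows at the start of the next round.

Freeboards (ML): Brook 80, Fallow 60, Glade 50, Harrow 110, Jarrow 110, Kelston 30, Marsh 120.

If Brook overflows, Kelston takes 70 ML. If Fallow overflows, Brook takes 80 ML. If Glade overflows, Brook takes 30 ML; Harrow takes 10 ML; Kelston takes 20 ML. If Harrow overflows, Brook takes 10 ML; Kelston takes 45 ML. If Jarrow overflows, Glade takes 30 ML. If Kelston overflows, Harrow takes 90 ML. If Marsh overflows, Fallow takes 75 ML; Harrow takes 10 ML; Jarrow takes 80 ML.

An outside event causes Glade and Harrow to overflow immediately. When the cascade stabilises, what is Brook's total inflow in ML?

Round 1 — Glade, Harrow overflow (initial).
  Brook: +30+10 → 40 < 80
  Kelston: +20+45 → 65 ≥ 30
Round 2 — Kelston overflows.
No further overflows.

40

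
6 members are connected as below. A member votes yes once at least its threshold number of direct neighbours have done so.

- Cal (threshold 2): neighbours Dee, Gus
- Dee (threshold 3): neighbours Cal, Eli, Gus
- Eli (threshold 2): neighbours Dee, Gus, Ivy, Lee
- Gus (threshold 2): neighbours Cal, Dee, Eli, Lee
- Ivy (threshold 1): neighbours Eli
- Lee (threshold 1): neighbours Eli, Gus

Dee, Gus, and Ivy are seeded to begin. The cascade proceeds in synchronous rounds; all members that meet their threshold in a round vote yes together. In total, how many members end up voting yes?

6

Round 1 — Dee, Gus, Ivy vote yes (initial).
Round 2 — checking thresholds:
  Cal: 2 of 2 neighbours ≥ 2, votes yes.
  Eli: 3 of 4 neighbours ≥ 2, votes yes.
  Lee: 1 of 2 neighbours ≥ 1, votes yes.
Round 3 — no new yes votes; cascade stops.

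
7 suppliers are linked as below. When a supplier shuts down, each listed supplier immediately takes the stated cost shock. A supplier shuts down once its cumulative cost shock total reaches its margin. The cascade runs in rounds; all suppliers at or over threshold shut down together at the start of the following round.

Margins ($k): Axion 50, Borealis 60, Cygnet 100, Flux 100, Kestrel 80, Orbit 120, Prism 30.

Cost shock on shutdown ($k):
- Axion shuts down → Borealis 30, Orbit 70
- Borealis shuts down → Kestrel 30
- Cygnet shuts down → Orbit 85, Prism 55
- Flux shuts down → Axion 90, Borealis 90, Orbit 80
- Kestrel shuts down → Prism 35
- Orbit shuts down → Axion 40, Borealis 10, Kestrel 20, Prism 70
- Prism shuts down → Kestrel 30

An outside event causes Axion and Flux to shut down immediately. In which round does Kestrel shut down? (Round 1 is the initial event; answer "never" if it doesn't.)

4

Round 1 — Axion, Flux shut down (initial).
  Borealis: +30+90 → 120 ≥ 60
  Orbit: +70+80 → 150 ≥ 120
Round 2 — Borealis, Orbit shut down.
  Kestrel: +30+20 → 50 < 80
  Prism: +70 → 70 ≥ 30
Round 3 — Prism shuts down.
  Kestrel: +30 → 80 ≥ 80
Round 4 — Kestrel shuts down.
No further shutdowns.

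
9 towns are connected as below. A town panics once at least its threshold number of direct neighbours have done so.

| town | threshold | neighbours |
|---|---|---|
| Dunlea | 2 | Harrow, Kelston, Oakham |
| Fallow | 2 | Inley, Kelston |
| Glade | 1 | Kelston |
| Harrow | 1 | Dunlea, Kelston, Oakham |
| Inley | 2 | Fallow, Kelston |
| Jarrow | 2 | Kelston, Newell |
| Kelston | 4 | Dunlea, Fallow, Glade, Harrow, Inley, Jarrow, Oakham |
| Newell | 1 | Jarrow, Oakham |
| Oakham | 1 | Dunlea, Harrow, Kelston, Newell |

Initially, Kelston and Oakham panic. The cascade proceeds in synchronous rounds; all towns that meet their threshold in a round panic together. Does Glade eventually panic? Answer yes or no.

yes

Round 1 — Kelston, Oakham panic (initial).
Round 2 — checking thresholds:
  Dunlea: 2 of 3 neighbours ≥ 2, panics.
  Fallow: 1 of 2 neighbours < 2, holds.
  Glade: 1 of 1 neighbours ≥ 1, panics.
  Harrow: 2 of 3 neighbours ≥ 1, panics.
  Inley: 1 of 2 neighbours < 2, holds.
  Jarrow: 1 of 2 neighbours < 2, holds.
  Newell: 1 of 2 neighbours ≥ 1, panics.
Round 3 — checking thresholds:
  Fallow: 1 of 2 neighbours < 2, holds.
  Inley: 1 of 2 neighbours < 2, holds.
  Jarrow: 2 of 2 neighbours ≥ 2, panics.
Round 4 — no new panics; cascade stops.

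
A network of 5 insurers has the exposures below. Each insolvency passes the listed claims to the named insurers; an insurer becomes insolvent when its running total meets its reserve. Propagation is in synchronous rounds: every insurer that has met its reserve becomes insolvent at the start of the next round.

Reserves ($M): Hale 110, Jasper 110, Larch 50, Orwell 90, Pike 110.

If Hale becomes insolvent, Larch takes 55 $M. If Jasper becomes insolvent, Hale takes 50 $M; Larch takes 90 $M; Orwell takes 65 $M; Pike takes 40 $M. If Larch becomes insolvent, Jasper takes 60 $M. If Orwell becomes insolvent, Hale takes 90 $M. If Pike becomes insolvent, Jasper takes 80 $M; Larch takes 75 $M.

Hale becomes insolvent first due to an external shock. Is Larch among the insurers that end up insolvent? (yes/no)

Round 1 — Hale becomes insolvent (initial).
  Larch: +55 → 55 ≥ 50
Round 2 — Larch becomes insolvent.
  Jasper: +60 → 60 < 110
No further insolvencies.

yes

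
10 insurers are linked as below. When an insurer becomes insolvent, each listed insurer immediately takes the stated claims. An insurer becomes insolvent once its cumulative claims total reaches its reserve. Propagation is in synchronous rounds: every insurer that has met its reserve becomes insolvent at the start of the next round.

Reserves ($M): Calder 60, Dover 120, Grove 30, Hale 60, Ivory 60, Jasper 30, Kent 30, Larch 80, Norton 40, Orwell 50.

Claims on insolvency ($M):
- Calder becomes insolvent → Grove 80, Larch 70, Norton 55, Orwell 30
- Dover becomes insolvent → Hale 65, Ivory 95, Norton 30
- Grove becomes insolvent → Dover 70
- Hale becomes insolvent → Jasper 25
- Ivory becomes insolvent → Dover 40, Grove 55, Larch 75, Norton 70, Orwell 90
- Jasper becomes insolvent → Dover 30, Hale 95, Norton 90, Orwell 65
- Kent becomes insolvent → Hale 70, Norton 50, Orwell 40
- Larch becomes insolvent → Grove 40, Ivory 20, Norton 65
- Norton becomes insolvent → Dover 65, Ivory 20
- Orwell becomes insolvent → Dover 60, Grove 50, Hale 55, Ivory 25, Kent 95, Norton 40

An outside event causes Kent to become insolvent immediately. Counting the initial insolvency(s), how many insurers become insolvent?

Round 1 — Kent becomes insolvent (initial).
  Hale: +70 → 70 ≥ 60
  Norton: +50 → 50 ≥ 40
  Orwell: +40 → 40 < 50
Round 2 — Hale, Norton become insolvent.
  Dover: +65 → 65 < 120
  Ivory: +20 → 20 < 60
  Jasper: +25 → 25 < 30
No further insolvencies.

3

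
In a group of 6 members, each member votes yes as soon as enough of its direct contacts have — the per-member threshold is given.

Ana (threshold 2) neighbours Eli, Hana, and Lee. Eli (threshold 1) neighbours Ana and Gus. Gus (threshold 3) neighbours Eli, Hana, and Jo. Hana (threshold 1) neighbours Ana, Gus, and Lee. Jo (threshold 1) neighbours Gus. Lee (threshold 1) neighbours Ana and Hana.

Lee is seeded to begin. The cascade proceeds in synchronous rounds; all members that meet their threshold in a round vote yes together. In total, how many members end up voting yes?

Round 1 — Lee votes yes (initial).
Round 2 — checking thresholds:
  Ana: 1 of 3 neighbours < 2, below threshold.
  Hana: 1 of 3 neighbours ≥ 1, votes yes.
Round 3 — checking thresholds:
  Ana: 2 of 3 neighbours ≥ 2, votes yes.
  Gus: 1 of 3 neighbours < 3, below threshold.
Round 4 — checking thresholds:
  Eli: 1 of 2 neighbours ≥ 1, votes yes.
  Gus: 1 of 3 neighbours < 3, below threshold.
Round 5 — no new yes votes; cascade stops.

4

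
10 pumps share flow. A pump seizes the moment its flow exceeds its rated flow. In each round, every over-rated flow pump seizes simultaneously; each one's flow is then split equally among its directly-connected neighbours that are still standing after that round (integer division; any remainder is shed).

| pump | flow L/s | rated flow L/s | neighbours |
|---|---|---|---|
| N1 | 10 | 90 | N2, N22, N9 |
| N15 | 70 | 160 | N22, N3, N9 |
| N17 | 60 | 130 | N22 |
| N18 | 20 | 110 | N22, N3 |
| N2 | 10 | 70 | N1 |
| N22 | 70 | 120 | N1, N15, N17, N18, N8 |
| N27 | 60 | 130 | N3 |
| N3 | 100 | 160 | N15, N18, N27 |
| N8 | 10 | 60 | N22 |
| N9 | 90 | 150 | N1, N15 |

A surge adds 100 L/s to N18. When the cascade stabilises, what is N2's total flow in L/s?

10

Round 1 — N18 at 120 > 110. N18 seizes.
  N18 sheds 120 L/s to N22, N3: 60 each.
    N22: 70+60 = 130 > 120
    N3: 100+60 = 160 ≤ 160
Round 2 — N22 seizes.
  N22 sheds 130 L/s to N1, N15, N17, N8: 32 each (2 lost).
    N1: 10+32 = 42 ≤ 90
    N15: 70+32 = 102 ≤ 160
    N17: 60+32 = 92 ≤ 130
    N8: 10+32 = 42 ≤ 60
No further seizures.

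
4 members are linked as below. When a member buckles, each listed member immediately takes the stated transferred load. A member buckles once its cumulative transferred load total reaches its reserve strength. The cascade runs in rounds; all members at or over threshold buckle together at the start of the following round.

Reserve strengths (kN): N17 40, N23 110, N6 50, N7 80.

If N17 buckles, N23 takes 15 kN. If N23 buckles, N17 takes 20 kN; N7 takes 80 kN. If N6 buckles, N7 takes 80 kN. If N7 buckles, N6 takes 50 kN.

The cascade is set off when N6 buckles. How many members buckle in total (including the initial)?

Round 1 — N6 buckles (initial).
  N7: +80 → 80 ≥ 80
Round 2 — N7 buckles.
No further bucklings.

2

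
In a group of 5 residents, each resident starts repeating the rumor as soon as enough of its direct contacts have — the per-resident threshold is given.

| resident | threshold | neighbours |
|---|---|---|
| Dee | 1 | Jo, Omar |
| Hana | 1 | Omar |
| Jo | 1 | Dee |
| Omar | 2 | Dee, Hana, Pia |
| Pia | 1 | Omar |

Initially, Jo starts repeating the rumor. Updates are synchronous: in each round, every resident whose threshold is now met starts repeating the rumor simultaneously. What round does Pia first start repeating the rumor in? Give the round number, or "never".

Round 1 — Jo starts repeating the rumor (initial).
Round 2 — checking thresholds:
  Dee: 1 of 2 neighbours ≥ 1, starts repeating the rumor.
Round 3 — no new spreads; cascade stops.

never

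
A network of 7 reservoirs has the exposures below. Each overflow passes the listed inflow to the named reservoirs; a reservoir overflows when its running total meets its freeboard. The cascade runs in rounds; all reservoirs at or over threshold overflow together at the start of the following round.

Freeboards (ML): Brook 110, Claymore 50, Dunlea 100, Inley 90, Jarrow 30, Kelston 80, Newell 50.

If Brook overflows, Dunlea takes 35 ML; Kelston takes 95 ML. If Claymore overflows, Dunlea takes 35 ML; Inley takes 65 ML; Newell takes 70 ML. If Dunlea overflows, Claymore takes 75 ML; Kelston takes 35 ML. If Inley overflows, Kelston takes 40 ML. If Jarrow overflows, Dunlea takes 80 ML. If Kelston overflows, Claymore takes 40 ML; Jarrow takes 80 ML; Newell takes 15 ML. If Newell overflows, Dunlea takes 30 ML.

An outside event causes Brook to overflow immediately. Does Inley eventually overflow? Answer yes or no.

Round 1 — Brook overflows (initial).
  Dunlea: +35 → 35 < 100
  Kelston: +95 → 95 ≥ 80
Round 2 — Kelston overflows.
  Claymore: +40 → 40 < 50
  Jarrow: +80 → 80 ≥ 30
  Newell: +15 → 15 < 50
Round 3 — Jarrow overflows.
  Dunlea: +80 → 115 ≥ 100
Round 4 — Dunlea overflows.
  Claymore: +75 → 115 ≥ 50
Round 5 — Claymore overflows.
  Inley: +65 → 65 < 90
  Newell: +70 → 85 ≥ 50
Round 6 — Newell overflows.
No further overflows.

no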